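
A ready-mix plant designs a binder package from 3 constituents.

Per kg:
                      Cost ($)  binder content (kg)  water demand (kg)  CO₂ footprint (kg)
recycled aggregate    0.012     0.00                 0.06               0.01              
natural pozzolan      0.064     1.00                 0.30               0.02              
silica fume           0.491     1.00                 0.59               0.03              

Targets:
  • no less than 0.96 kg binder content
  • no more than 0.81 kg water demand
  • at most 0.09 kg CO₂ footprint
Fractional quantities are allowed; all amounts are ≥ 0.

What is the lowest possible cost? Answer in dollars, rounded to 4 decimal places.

$0.0614

Let x1 = kg of recycled aggregate, x2 = kg of natural pozzolan, x3 = kg of silica fume.
Minimize 0.012x1 + 0.064x2 + 0.491x3 s.t.:
  1x2 + 1x3 ≥ 0.96   (binder content)
  0.06x1 + 0.3x2 + 0.59x3 ≤ 0.81   (water demand)
  0.01x1 + 0.02x2 + 0.03x3 ≤ 0.09   (CO₂ footprint)
  x1, x2, x3 ≥ 0.
The minimum-cost mix takes nothing from recycled aggregate, silica fume — only natural pozzolan. The binder content requirement is met with equality.
That vertex is x2 = 0.96.
Cost = 0.064·0.96 = 0.061440.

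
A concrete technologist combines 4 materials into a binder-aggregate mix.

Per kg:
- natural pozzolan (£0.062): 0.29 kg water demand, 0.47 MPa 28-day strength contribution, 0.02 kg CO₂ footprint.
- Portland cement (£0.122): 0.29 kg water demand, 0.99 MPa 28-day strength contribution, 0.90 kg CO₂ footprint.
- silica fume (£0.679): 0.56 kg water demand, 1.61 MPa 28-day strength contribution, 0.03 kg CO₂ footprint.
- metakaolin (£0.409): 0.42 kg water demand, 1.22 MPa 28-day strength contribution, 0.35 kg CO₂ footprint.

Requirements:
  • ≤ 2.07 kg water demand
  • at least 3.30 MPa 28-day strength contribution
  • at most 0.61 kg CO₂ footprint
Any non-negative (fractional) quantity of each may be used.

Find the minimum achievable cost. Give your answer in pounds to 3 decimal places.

Treat it as an LP. Let x1 = kg of natural pozzolan, x2 = kg of Portland cement, x3 = kg of silica fume, x4 = kg of metakaolin.
min 0.062x1 + 0.122x2 + 0.679x3 + 0.409x4 with:
  0.29x1 + 0.29x2 + 0.56x3 + 0.42x4 ≤ 2.07   (water demand)
  0.47x1 + 0.99x2 + 1.61x3 + 1.22x4 ≥ 3.3   (28-day strength contribution)
  0.02x1 + 0.9x2 + 0.03x3 + 0.35x4 ≤ 0.61   (CO₂ footprint)
  x1, x2, x3, x4 ≥ 0.
The cheapest feasible vertex uses only natural pozzolan, Portland cement; silica fume, metakaolin are not used. The 28-day strength contribution and CO₂ footprint requirements are met with equality.
So natural pozzolan = 5.868 kg, Portland cement = 0.5474 kg.
Objective = 0.062·5.868 + 0.122·0.5474 = 0.43060.

£0.431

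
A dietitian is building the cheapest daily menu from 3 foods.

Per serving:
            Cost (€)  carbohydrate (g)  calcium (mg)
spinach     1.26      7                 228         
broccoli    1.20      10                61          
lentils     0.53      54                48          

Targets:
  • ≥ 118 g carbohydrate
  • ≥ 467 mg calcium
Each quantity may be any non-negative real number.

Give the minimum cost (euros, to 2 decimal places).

€3.10

Let x1 = servings of spinach, x2 = servings of broccoli, x3 = servings of lentils.
Minimise 1.26x1 + 1.2x2 + 0.53x3 with:
  7x1 + 10x2 + 54x3 ≥ 118   (carbohydrate)
  228x1 + 61x2 + 48x3 ≥ 467   (calcium)
  x1, x2, x3 ≥ 0.
The minimum-cost mix takes nothing from broccoli — only spinach, lentils. Binding constraints: carbohydrate and calcium.
Solving gives x1 = 1.633, x3 = 1.974.
Total cost: 1.26·1.633 + 0.53·1.974 = 3.1038.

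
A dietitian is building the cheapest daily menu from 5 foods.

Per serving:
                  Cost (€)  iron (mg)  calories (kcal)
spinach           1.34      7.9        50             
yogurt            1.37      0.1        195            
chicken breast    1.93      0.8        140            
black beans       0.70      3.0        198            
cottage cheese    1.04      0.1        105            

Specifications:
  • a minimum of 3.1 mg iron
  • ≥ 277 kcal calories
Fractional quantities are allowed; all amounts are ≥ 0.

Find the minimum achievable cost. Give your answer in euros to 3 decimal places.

Treat it as an LP. Let x1 = servings of spinach, x2 = servings of yogurt, x3 = servings of chicken breast, x4 = servings of black beans, x5 = servings of cottage cheese.
Minimize 1.34x1 + 1.37x2 + 1.93x3 + 0.7x4 + 1.04x5 s.t.:
  7.9x1 + 0.1x2 + 0.8x3 + 3x4 + 0.1x5 ≥ 3.1   (iron)
  50x1 + 195x2 + 140x3 + 198x4 + 105x5 ≥ 277   (calories)
  x1, x2, x3, x4, x5 ≥ 0.
The minimum-cost mix takes nothing from spinach, yogurt, chicken breast, cottage cheese — only black beans. There the calories constraint is tight.
Optimal quantities: black beans = 1.399 servings.
Total cost: 0.7·1.399 = 0.97930.

€0.979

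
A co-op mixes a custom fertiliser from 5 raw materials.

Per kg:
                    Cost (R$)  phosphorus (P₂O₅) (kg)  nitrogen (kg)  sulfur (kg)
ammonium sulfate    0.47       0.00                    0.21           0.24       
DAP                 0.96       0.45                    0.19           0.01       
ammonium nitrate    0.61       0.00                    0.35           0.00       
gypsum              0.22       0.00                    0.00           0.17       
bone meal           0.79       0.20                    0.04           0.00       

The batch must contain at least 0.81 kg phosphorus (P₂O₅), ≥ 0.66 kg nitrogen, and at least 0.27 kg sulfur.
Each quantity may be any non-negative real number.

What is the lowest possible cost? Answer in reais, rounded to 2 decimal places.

R$2.39

Let x1 = kg of ammonium sulfate, x2 = kg of DAP, x3 = kg of ammonium nitrate, x4 = kg of gypsum, x5 = kg of bone meal.
Minimize 0.47x1 + 0.96x2 + 0.61x3 + 0.22x4 + 0.79x5 subject to:
  0.45x2 + 0.2x5 ≥ 0.81   (phosphorus (P₂O₅))
  0.21x1 + 0.19x2 + 0.35x3 + 0.04x5 ≥ 0.66   (nitrogen)
  0.24x1 + 0.01x2 + 0.17x4 ≥ 0.27   (sulfur)
  x1, x2, x3, x4, x5 ≥ 0.
The optimal basis is {ammonium sulfate, DAP, ammonium nitrate}; gypsum, bone meal drop out. Binding constraints: phosphorus (P₂O₅), nitrogen, sulfur.
Optimal quantities: ammonium sulfate = 1.05 kg, DAP = 1.8 kg, ammonium nitrate = 0.2786 kg.
Objective = 0.47·1.05 + 0.96·1.8 + 0.61·0.2786 = 2.3914.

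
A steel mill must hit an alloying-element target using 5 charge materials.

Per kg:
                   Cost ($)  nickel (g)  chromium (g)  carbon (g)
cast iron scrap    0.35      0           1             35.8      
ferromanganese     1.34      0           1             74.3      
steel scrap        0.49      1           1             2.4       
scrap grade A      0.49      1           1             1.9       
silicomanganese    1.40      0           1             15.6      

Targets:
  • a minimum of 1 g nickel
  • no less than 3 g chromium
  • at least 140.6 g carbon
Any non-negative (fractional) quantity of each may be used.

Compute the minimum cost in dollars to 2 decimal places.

$1.84

Let x1 = kg of cast iron scrap, x2 = kg of ferromanganese, x3 = kg of steel scrap, x4 = kg of scrap grade A, x5 = kg of silicomanganese.
min 0.35x1 + 1.34x2 + 0.49x3 + 0.49x4 + 1.4x5 with:
  1x3 + 1x4 ≥ 1   (nickel)
  1x1 + 1x2 + 1x3 + 1x4 + 1x5 ≥ 3   (chromium)
  35.8x1 + 74.3x2 + 2.4x3 + 1.9x4 + 15.6x5 ≥ 140.6   (carbon)
  x1, x2, x3, x4, x5 ≥ 0.
The cheapest feasible vertex uses only cast iron scrap, steel scrap; ferromanganese, scrap grade A, silicomanganese are not used. There the nickel and carbon constraints are tight.
Optimal quantities: cast iron scrap = 3.86 kg, steel scrap = 1 kg.
Total cost: 0.35·3.86 + 0.49·1 = 1.8410.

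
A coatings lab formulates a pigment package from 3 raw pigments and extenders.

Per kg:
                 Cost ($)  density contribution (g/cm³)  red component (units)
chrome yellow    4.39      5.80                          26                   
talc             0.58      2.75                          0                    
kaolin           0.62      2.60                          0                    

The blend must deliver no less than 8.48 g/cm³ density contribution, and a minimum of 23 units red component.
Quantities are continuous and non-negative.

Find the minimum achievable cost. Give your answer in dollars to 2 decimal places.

Let x1 = kg of chrome yellow, x2 = kg of talc, x3 = kg of kaolin.
Minimize 4.39x1 + 0.58x2 + 0.62x3 with:
  5.8x1 + 2.75x2 + 2.6x3 ≥ 8.48   (density contribution)
  26x1 ≥ 23   (red component)
  x1, x2, x3 ≥ 0.
The optimal basis is {chrome yellow, talc}; kaolin drops out. There the density contribution and red component constraints are tight.
That vertex is x1 = 0.8846, x2 = 1.218.
Total cost: 4.39·0.8846 + 0.58·1.218 = 4.5898.

$4.59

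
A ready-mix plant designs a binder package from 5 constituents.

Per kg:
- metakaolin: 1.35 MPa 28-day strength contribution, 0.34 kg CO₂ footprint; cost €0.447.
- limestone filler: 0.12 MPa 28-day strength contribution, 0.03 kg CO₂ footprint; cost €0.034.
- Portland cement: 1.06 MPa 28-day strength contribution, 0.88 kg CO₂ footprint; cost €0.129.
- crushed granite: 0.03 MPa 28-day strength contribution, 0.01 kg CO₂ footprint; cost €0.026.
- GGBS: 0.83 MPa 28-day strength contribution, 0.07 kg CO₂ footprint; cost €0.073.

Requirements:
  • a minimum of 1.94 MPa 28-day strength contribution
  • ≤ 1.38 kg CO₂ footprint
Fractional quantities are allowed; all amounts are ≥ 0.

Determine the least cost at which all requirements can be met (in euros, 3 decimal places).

Let x1 = kg of metakaolin, x2 = kg of limestone filler, x3 = kg of Portland cement, x4 = kg of crushed granite, x5 = kg of GGBS.
Minimise 0.447x1 + 0.034x2 + 0.129x3 + 0.026x4 + 0.073x5 with:
  1.35x1 + 0.12x2 + 1.06x3 + 0.03x4 + 0.83x5 ≥ 1.94   (28-day strength contribution)
  0.34x1 + 0.03x2 + 0.88x3 + 0.01x4 + 0.07x5 ≤ 1.38   (CO₂ footprint)
  x1, x2, x3, x4, x5 ≥ 0.
At the optimum only GGBS is positive (metakaolin, limestone filler, Portland cement, crushed granite = 0). There the 28-day strength contribution constraint is tight.
Solving gives x5 = 2.337.
Total cost: 0.073·2.337 = 0.17060.

€0.171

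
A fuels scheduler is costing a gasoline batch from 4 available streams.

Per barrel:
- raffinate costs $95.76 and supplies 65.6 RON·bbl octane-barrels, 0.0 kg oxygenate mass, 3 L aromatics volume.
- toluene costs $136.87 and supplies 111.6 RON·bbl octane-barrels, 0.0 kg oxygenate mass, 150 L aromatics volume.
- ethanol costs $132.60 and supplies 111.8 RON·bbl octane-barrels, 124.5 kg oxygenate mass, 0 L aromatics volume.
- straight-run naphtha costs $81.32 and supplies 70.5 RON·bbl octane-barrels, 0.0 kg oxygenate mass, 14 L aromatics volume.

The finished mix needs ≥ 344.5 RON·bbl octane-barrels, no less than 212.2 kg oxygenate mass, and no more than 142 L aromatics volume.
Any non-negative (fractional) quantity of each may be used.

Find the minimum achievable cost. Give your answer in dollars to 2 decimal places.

$403.58

Let x1 = barrels of raffinate, x2 = barrels of toluene, x3 = barrels of ethanol, x4 = barrels of straight-run naphtha.
Minimise 95.76x1 + 136.87x2 + 132.6x3 + 81.32x4 s.t.:
  65.6x1 + 111.6x2 + 111.8x3 + 70.5x4 ≥ 344.5   (octane-barrels)
  124.5x3 ≥ 212.2   (oxygenate mass)
  3x1 + 150x2 + 14x4 ≤ 142   (aromatics volume)
  x1, x2, x3, x4 ≥ 0.
At the optimum only ethanol, straight-run naphtha are positive (raffinate, toluene = 0). Binding constraints: octane-barrels and oxygenate mass.
Optimal quantities: ethanol = 1.70442 barrels, straight-run naphtha = 2.18363 barrels.
Cost = 132.6·1.70442 + 81.32·2.18363 = 403.5789.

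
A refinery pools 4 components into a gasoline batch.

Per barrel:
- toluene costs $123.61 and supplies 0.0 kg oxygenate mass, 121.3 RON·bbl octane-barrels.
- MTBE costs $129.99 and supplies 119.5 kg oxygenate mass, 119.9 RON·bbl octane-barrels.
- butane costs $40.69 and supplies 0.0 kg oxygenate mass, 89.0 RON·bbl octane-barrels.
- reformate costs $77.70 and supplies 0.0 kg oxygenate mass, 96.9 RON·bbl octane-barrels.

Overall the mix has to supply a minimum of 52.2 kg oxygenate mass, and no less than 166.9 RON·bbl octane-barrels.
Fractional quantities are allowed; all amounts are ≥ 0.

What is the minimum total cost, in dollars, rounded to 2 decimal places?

$109.14

Let x1 = barrels of toluene, x2 = barrels of MTBE, x3 = barrels of butane, x4 = barrels of reformate.
min 123.61x1 + 129.99x2 + 40.69x3 + 77.7x4 s.t.:
  119.5x2 ≥ 52.2   (oxygenate mass)
  121.3x1 + 119.9x2 + 89x3 + 96.9x4 ≥ 166.9   (octane-barrels)
  x1, x2, x3, x4 ≥ 0.
The minimum-cost mix takes nothing from toluene, reformate — only MTBE, butane. There the oxygenate mass and octane-barrels constraints are tight.
Solving gives x2 = 0.43682, x3 = 1.2868.
Hence cost = 129.99·0.43682 + 40.69·1.2868 = $109.1421.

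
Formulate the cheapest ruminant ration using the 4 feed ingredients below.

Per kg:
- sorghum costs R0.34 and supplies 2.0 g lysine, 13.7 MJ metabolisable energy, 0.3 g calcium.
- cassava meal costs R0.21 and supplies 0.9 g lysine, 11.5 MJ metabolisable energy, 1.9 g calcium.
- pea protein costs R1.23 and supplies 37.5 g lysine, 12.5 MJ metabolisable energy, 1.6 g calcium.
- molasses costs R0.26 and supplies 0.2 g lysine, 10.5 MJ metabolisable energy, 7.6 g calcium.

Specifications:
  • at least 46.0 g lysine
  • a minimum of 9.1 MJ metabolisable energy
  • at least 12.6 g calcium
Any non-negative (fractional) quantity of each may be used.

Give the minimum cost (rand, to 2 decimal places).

Set it up as a linear program. Let x1 = kg of sorghum, x2 = kg of cassava meal, x3 = kg of pea protein, x4 = kg of molasses.
min 0.34x1 + 0.21x2 + 1.23x3 + 0.26x4 subject to:
  2x1 + 0.9x2 + 37.5x3 + 0.2x4 ≥ 46   (lysine)
  13.7x1 + 11.5x2 + 12.5x3 + 10.5x4 ≥ 9.1   (metabolisable energy)
  0.3x1 + 1.9x2 + 1.6x3 + 7.6x4 ≥ 12.6   (calcium)
  x1, x2, x3, x4 ≥ 0.
The cheapest feasible vertex uses only pea protein, molasses; sorghum, cassava meal are not used. The lysine and calcium requirements are met with equality.
That vertex is x3 = 1.219, x4 = 1.401.
Total cost: 1.23·1.219 + 0.26·1.401 = 1.8636.

R1.86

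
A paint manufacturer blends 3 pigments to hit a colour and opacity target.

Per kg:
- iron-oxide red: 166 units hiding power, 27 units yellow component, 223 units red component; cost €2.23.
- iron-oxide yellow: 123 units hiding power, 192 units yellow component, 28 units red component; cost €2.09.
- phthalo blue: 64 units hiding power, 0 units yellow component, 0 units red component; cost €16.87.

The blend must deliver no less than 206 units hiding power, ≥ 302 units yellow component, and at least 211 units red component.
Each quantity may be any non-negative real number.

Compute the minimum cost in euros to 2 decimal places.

€4.76

Let x1 = kg of iron-oxide red, x2 = kg of iron-oxide yellow, x3 = kg of phthalo blue.
Minimize 2.23x1 + 2.09x2 + 16.87x3 s.t.:
  166x1 + 123x2 + 64x3 ≥ 206   (hiding power)
  27x1 + 192x2 ≥ 302   (yellow component)
  223x1 + 28x2 ≥ 211   (red component)
  x1, x2, x3 ≥ 0.
The minimum-cost mix takes nothing from phthalo blue — only iron-oxide red, iron-oxide yellow. Binding constraints: yellow component and red component.
So iron-oxide red = 0.7621 kg, iron-oxide yellow = 1.466 kg.
Hence cost = 2.23·0.7621 + 2.09·1.466 = €4.7634.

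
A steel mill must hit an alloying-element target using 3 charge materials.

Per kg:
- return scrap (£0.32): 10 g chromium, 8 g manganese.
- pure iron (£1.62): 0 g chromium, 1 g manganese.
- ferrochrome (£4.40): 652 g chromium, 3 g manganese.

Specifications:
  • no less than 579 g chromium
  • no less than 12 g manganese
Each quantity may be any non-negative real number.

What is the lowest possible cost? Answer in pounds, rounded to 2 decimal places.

£4.20

Treat it as an LP. Let x1 = kg of return scrap, x2 = kg of pure iron, x3 = kg of ferrochrome.
min 0.32x1 + 1.62x2 + 4.4x3 subject to:
  10x1 + 652x3 ≥ 579   (chromium)
  8x1 + 1x2 + 3x3 ≥ 12   (manganese)
  x1, x2, x3 ≥ 0.
At the optimum only return scrap, ferrochrome are positive (pure iron = 0). The chromium and manganese requirements are met with equality.
Optimal quantities: return scrap = 1.174 kg, ferrochrome = 0.87 kg.
Total cost: 0.32·1.174 + 4.4·0.87 = 4.2037.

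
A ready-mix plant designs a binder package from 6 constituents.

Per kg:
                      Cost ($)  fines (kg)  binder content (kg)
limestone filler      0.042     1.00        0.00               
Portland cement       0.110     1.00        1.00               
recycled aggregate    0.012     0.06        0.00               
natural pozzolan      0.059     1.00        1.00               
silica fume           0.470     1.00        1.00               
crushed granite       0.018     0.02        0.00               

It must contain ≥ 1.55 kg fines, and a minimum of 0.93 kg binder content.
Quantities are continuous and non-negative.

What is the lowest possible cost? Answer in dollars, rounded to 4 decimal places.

$0.0809

Let x1 = kg of limestone filler, x2 = kg of Portland cement, x3 = kg of recycled aggregate, x4 = kg of natural pozzolan, x5 = kg of silica fume, x6 = kg of crushed granite.
Minimise 0.042x1 + 0.11x2 + 0.012x3 + 0.059x4 + 0.47x5 + 0.018x6 s.t.:
  1x1 + 1x2 + 0.06x3 + 1x4 + 1x5 + 0.02x6 ≥ 1.55   (fines)
  1x2 + 1x4 + 1x5 ≥ 0.93   (binder content)
  x1, x2, x3, x4, x5, x6 ≥ 0.
At the optimum only limestone filler, natural pozzolan are positive (Portland cement, recycled aggregate, silica fume, crushed granite = 0). Binding constraints: fines and binder content.
That vertex is x1 = 0.62, x4 = 0.93.
Objective = 0.042·0.62 + 0.059·0.93 = 0.080910.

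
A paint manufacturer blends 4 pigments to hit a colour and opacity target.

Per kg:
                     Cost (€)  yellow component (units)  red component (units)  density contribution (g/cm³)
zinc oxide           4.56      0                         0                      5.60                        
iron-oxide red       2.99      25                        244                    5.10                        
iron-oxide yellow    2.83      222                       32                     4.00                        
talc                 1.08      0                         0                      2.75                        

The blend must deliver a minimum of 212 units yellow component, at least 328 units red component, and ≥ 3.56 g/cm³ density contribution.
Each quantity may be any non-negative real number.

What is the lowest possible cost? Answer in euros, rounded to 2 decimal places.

Let x1 = kg of zinc oxide, x2 = kg of iron-oxide red, x3 = kg of iron-oxide yellow, x4 = kg of talc.
min 4.56x1 + 2.99x2 + 2.83x3 + 1.08x4 with:
  25x2 + 222x3 ≥ 212   (yellow component)
  244x2 + 32x3 ≥ 328   (red component)
  5.6x1 + 5.1x2 + 4x3 + 2.75x4 ≥ 3.56   (density contribution)
  x1, x2, x3, x4 ≥ 0.
The optimal basis is {iron-oxide red, iron-oxide yellow}; zinc oxide, talc drop out. The yellow component and red component requirements are met with equality.
That vertex is x2 = 1.237, x3 = 0.8156.
Cost = 2.99·1.237 + 2.83·0.8156 = 6.0068.

€6.01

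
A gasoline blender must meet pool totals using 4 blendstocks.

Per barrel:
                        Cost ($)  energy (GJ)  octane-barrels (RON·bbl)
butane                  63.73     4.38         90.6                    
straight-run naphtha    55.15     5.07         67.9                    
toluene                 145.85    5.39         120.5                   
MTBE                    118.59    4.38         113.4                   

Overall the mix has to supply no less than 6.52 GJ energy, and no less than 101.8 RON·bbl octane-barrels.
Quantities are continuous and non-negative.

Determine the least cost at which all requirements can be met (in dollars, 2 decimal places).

Treat it as an LP. Let x1 = barrels of butane, x2 = barrels of straight-run naphtha, x3 = barrels of toluene, x4 = barrels of MTBE.
Minimise 63.73x1 + 55.15x2 + 145.85x3 + 118.59x4 s.t.:
  4.38x1 + 5.07x2 + 5.39x3 + 4.38x4 ≥ 6.52   (energy)
  90.6x1 + 67.9x2 + 120.5x3 + 113.4x4 ≥ 101.8   (octane-barrels)
  x1, x2, x3, x4 ≥ 0.
The optimal basis is {butane, straight-run naphtha}; toluene, MTBE drop out. There the energy and octane-barrels constraints are tight.
So butane = 0.4534 barrels, straight-run naphtha = 0.8943 barrels.
Total cost: 63.73·0.4534 + 55.15·0.8943 = 78.2158.

$78.22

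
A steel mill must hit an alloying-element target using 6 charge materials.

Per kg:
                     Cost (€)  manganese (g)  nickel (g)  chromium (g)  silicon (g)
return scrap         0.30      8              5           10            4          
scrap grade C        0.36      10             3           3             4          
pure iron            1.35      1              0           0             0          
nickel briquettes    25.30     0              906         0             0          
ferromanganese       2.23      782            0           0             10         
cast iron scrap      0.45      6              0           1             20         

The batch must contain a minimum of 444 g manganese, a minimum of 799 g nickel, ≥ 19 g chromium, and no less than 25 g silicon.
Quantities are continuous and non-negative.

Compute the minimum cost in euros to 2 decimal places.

Let x1 = kg of return scrap, x2 = kg of scrap grade C, x3 = kg of pure iron, x4 = kg of nickel briquettes, x5 = kg of ferromanganese, x6 = kg of cast iron scrap.
min 0.3x1 + 0.36x2 + 1.35x3 + 25.3x4 + 2.23x5 + 0.45x6 subject to:
  8x1 + 10x2 + 1x3 + 782x5 + 6x6 ≥ 444   (manganese)
  5x1 + 3x2 + 906x4 ≥ 799   (nickel)
  10x1 + 3x2 + 1x6 ≥ 19   (chromium)
  4x1 + 4x2 + 10x5 + 20x6 ≥ 25   (silicon)
  x1, x2, x3, x4, x5, x6 ≥ 0.
The cheapest feasible vertex uses only return scrap, nickel briquettes, ferromanganese, cast iron scrap; scrap grade C, pure iron are not used. The manganese, nickel, chromium, silicon requirements are met with equality.
That vertex is x1 = 1.839, x4 = 0.87175, x5 = 0.54428, x6 = 0.61006.
Cost = 0.3·1.839 + 25.3·0.87175 + 2.23·0.54428 + 0.45·0.61006 = 24.0952.

€24.10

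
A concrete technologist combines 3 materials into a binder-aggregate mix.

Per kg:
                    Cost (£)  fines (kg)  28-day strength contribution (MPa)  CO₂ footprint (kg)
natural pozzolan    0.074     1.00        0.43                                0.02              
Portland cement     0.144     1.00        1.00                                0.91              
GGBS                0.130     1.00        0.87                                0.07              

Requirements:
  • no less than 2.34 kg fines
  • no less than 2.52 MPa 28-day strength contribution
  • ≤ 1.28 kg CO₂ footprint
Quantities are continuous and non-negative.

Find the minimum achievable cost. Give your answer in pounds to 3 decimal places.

£0.370

This is a linear program. Let x1 = kg of natural pozzolan, x2 = kg of Portland cement, x3 = kg of GGBS.
min 0.074x1 + 0.144x2 + 0.13x3 with:
  1x1 + 1x2 + 1x3 ≥ 2.34   (fines)
  0.43x1 + 1x2 + 0.87x3 ≥ 2.52   (28-day strength contribution)
  0.02x1 + 0.91x2 + 0.07x3 ≤ 1.28   (CO₂ footprint)
  x1, x2, x3 ≥ 0.
The optimal basis is {Portland cement, GGBS}; natural pozzolan drops out. There the 28-day strength contribution and CO₂ footprint constraints are tight.
So Portland cement = 1.299 kg, GGBS = 1.404 kg.
Total cost: 0.144·1.299 + 0.13·1.404 = 0.36958.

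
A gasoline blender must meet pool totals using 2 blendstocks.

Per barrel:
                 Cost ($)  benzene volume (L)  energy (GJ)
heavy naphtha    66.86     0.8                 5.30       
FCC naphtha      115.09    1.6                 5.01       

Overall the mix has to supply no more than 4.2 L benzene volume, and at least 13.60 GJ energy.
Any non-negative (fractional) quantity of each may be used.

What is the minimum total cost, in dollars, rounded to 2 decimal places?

Let x1 = barrels of heavy naphtha, x2 = barrels of FCC naphtha.
Minimise 66.86x1 + 115.09x2 subject to:
  0.8x1 + 1.6x2 ≤ 4.2   (benzene volume)
  5.3x1 + 5.01x2 ≥ 13.6   (energy)
  x1, x2 ≥ 0.
At the optimum only heavy naphtha is positive (FCC naphtha = 0). There the energy constraint is tight.
So heavy naphtha = 2.56604 barrels.
Hence cost = 66.86·2.56604 = $171.5654.

$171.57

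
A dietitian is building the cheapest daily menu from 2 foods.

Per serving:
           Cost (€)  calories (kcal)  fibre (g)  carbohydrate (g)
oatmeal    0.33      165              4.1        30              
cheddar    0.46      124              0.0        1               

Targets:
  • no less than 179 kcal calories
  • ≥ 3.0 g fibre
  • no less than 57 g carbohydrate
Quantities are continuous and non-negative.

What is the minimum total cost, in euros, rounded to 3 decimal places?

€0.627

Let x1 = servings of oatmeal, x2 = servings of cheddar.
min 0.33x1 + 0.46x2 with:
  165x1 + 124x2 ≥ 179   (calories)
  4.1x1 ≥ 3   (fibre)
  30x1 + 1x2 ≥ 57   (carbohydrate)
  x1, x2 ≥ 0.
The cheapest feasible vertex uses only oatmeal; cheddar is not used. Binding constraint: carbohydrate.
Optimal quantities: oatmeal = 1.9 servings.
Total cost: 0.33·1.9 = 0.62700.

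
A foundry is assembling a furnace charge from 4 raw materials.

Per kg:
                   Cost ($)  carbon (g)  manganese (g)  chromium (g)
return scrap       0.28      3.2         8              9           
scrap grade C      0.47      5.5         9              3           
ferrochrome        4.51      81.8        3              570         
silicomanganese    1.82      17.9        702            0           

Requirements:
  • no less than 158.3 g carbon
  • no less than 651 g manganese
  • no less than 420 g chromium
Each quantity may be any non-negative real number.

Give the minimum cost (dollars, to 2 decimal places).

$9.49

Let x1 = kg of return scrap, x2 = kg of scrap grade C, x3 = kg of ferrochrome, x4 = kg of silicomanganese.
Minimise 0.28x1 + 0.47x2 + 4.51x3 + 1.82x4 s.t.:
  3.2x1 + 5.5x2 + 81.8x3 + 17.9x4 ≥ 158.3   (carbon)
  8x1 + 9x2 + 3x3 + 702x4 ≥ 651   (manganese)
  9x1 + 3x2 + 570x3 ≥ 420   (chromium)
  x1, x2, x3, x4 ≥ 0.
The cheapest feasible vertex uses only ferrochrome, silicomanganese; return scrap, scrap grade C are not used. Binding constraints: carbon and manganese.
Optimal quantities: ferrochrome = 1.734 kg, silicomanganese = 0.9199 kg.
Cost = 4.51·1.734 + 1.82·0.9199 = 9.4946.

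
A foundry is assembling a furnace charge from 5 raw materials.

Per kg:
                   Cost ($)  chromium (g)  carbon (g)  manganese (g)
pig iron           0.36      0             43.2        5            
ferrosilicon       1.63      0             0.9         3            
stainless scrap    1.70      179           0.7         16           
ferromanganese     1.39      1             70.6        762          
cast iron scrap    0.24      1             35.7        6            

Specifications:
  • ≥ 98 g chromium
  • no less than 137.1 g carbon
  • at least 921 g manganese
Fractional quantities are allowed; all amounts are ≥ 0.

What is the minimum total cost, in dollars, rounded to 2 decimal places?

Treat it as an LP. Let x1 = kg of pig iron, x2 = kg of ferrosilicon, x3 = kg of stainless scrap, x4 = kg of ferromanganese, x5 = kg of cast iron scrap.
Minimize 0.36x1 + 1.63x2 + 1.7x3 + 1.39x4 + 0.24x5 with:
  179x3 + 1x4 + 1x5 ≥ 98   (chromium)
  43.2x1 + 0.9x2 + 0.7x3 + 70.6x4 + 35.7x5 ≥ 137.1   (carbon)
  5x1 + 3x2 + 16x3 + 762x4 + 6x5 ≥ 921   (manganese)
  x1, x2, x3, x4, x5 ≥ 0.
The optimal basis is {stainless scrap, ferromanganese, cast iron scrap}; pig iron, ferrosilicon drop out. The chromium, carbon, manganese requirements are met with equality.
Optimal quantities: stainless scrap = 0.5326 kg, ferromanganese = 1.186 kg, cast iron scrap = 1.485 kg.
Hence cost = 1.7·0.5326 + 1.39·1.186 + 0.24·1.485 = $2.9104.

$2.91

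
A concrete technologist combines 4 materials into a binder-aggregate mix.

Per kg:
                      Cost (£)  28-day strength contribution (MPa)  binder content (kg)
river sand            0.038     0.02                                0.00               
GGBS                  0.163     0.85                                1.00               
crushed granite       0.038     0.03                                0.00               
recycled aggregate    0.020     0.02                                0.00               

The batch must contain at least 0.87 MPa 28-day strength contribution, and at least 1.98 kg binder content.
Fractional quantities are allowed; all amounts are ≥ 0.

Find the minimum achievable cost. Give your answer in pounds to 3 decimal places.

Treat it as an LP. Let x1 = kg of river sand, x2 = kg of GGBS, x3 = kg of crushed granite, x4 = kg of recycled aggregate.
Minimise 0.038x1 + 0.163x2 + 0.038x3 + 0.02x4 s.t.:
  0.02x1 + 0.85x2 + 0.03x3 + 0.02x4 ≥ 0.87   (28-day strength contribution)
  1x2 ≥ 1.98   (binder content)
  x1, x2, x3, x4 ≥ 0.
The optimal basis is {GGBS}; river sand, crushed granite, recycled aggregate drop out. The binder content requirement is met with equality.
That vertex is x2 = 1.98.
Total cost: 0.163·1.98 = 0.32274.

£0.323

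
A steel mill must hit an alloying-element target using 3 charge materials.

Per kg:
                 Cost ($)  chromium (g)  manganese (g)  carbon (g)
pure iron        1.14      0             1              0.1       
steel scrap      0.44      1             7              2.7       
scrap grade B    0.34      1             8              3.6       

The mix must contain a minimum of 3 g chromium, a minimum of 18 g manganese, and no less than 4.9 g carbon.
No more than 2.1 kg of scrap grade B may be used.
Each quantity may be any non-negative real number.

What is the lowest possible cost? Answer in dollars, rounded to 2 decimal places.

Set it up as a linear program. Let x1 = kg of pure iron, x2 = kg of steel scrap, x3 = kg of scrap grade B.
Minimise 1.14x1 + 0.44x2 + 0.34x3 with:
  1x2 + 1x3 ≥ 3   (chromium)
  1x1 + 7x2 + 8x3 ≥ 18   (manganese)
  0.1x1 + 2.7x2 + 3.6x3 ≥ 4.9   (carbon)
  x3 ≤ 2.1
  x1, x2, x3 ≥ 0.
The optimal basis is {steel scrap, scrap grade B}; pure iron drops out. The chromium and the scrap grade B cap requirements are met with equality.
That vertex is x2 = 0.9, x3 = 2.1.
Hence cost = 0.44·0.9 + 0.34·2.1 = $1.1100.

$1.11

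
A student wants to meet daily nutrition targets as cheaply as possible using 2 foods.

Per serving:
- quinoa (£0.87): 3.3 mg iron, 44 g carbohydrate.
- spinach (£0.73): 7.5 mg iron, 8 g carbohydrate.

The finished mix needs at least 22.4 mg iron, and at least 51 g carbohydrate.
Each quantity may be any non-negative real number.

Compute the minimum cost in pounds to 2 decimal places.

Set it up as a linear program. Let x1 = servings of quinoa, x2 = servings of spinach.
min 0.87x1 + 0.73x2 s.t.:
  3.3x1 + 7.5x2 ≥ 22.4   (iron)
  44x1 + 8x2 ≥ 51   (carbohydrate)
  x1, x2 ≥ 0.
Both inputs are positive at the optimum. The iron and carbohydrate requirements are met with equality.
Solving gives x1 = 0.6696, x2 = 2.692.
Hence cost = 0.87·0.6696 + 0.73·2.692 = £2.5477.

£2.55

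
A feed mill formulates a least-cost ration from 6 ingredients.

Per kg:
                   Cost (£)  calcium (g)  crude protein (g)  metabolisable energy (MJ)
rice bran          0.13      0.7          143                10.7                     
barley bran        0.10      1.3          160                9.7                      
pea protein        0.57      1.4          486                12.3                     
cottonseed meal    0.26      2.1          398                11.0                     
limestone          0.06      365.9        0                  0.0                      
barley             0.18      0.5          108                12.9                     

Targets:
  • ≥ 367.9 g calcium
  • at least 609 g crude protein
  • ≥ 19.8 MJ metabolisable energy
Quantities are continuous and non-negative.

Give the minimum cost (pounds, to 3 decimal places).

This is a linear program. Let x1 = kg of rice bran, x2 = kg of barley bran, x3 = kg of pea protein, x4 = kg of cottonseed meal, x5 = kg of limestone, x6 = kg of barley.
min 0.13x1 + 0.1x2 + 0.57x3 + 0.26x4 + 0.06x5 + 0.18x6 subject to:
  0.7x1 + 1.3x2 + 1.4x3 + 2.1x4 + 365.9x5 + 0.5x6 ≥ 367.9   (calcium)
  143x1 + 160x2 + 486x3 + 398x4 + 108x6 ≥ 609   (crude protein)
  10.7x1 + 9.7x2 + 12.3x3 + 11x4 + 12.9x6 ≥ 19.8   (metabolisable energy)
  x1, x2, x3, x4, x5, x6 ≥ 0.
The cheapest feasible vertex uses only barley bran, limestone; rice bran, pea protein, cottonseed meal, barley are not used. Binding constraints: calcium and crude protein.
Optimal quantities: barley bran = 3.806 kg, limestone = 0.9919 kg.
Cost = 0.1·3.806 + 0.06·0.9919 = 0.44011.

£0.440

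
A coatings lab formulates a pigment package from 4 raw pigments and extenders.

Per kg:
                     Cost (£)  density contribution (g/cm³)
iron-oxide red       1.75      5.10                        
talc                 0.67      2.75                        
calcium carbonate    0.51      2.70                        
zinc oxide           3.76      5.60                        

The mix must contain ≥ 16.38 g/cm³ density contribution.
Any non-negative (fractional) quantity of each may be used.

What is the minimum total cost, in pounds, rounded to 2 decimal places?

£3.09

Set it up as a linear program. Let x1 = kg of iron-oxide red, x2 = kg of talc, x3 = kg of calcium carbonate, x4 = kg of zinc oxide.
min 1.75x1 + 0.67x2 + 0.51x3 + 3.76x4 with:
  5.1x1 + 2.75x2 + 2.7x3 + 5.6x4 ≥ 16.38   (density contribution)
  x1, x2, x3, x4 ≥ 0.
At the optimum only calcium carbonate is positive (iron-oxide red, talc, zinc oxide = 0). Binding constraint: density contribution.
So calcium carbonate = 6.067 kg.
Total cost: 0.51·6.067 = 3.0942.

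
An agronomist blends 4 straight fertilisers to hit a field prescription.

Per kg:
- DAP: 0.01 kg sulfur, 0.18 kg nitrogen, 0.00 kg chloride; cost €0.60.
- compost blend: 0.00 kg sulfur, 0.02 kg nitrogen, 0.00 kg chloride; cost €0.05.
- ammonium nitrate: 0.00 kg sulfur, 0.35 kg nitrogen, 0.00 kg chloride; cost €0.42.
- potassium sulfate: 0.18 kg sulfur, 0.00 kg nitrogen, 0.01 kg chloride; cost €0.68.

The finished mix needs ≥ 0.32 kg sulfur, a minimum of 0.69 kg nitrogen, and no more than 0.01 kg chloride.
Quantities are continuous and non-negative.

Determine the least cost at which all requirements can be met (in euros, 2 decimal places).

€9.08

Treat it as an LP. Let x1 = kg of DAP, x2 = kg of compost blend, x3 = kg of ammonium nitrate, x4 = kg of potassium sulfate.
Minimize 0.6x1 + 0.05x2 + 0.42x3 + 0.68x4 with:
  0.01x1 + 0.18x4 ≥ 0.32   (sulfur)
  0.18x1 + 0.02x2 + 0.35x3 ≥ 0.69   (nitrogen)
  0.01x4 ≤ 0.01   (chloride)
  x1, x2, x3, x4 ≥ 0.
The cheapest feasible vertex uses only DAP, potassium sulfate; compost blend, ammonium nitrate are not used. The sulfur and chloride requirements are met with equality.
Solving gives x1 = 14, x4 = 1.
Hence cost = 0.6·14 + 0.68·1 = €9.0800.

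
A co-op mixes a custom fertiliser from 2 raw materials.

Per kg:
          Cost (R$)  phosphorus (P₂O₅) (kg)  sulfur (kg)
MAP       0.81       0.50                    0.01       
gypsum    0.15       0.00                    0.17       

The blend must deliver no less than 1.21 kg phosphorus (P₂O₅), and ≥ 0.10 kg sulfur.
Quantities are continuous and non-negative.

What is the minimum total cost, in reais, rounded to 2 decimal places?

Let x1 = kg of MAP, x2 = kg of gypsum.
Minimise 0.81x1 + 0.15x2 with:
  0.5x1 ≥ 1.21   (phosphorus (P₂O₅))
  0.01x1 + 0.17x2 ≥ 0.1   (sulfur)
  x1, x2 ≥ 0.
Both inputs are positive at the optimum. Binding constraints: phosphorus (P₂O₅) and sulfur.
Optimal quantities: MAP = 2.42 kg, gypsum = 0.4459 kg.
Total cost: 0.81·2.42 + 0.15·0.4459 = 2.0271.

R$2.03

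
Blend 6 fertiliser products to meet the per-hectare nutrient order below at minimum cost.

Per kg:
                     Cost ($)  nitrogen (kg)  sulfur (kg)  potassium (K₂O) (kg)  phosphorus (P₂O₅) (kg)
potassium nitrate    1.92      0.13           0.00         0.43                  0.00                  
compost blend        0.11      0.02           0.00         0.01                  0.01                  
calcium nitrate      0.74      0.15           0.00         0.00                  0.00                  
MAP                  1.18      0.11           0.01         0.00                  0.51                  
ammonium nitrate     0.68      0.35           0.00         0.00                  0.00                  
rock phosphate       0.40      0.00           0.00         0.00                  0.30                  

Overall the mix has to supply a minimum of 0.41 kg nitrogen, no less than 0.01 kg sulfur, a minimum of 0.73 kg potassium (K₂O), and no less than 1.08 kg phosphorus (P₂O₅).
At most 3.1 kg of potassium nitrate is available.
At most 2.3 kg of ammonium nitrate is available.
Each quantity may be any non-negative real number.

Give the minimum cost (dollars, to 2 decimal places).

$5.35

Treat it as an LP. Let x1 = kg of potassium nitrate, x2 = kg of compost blend, x3 = kg of calcium nitrate, x4 = kg of MAP, x5 = kg of ammonium nitrate, x6 = kg of rock phosphate.
Minimize 1.92x1 + 0.11x2 + 0.74x3 + 1.18x4 + 0.68x5 + 0.4x6 s.t.:
  0.13x1 + 0.02x2 + 0.15x3 + 0.11x4 + 0.35x5 ≥ 0.41   (nitrogen)
  0.01x4 ≥ 0.01   (sulfur)
  0.43x1 + 0.01x2 ≥ 0.73   (potassium (K₂O))
  0.01x2 + 0.51x4 + 0.3x6 ≥ 1.08   (phosphorus (P₂O₅))
  x1 ≤ 3.1
  x5 ≤ 2.3
  x1, x2, x3, x4, x5, x6 ≥ 0.
The cheapest feasible vertex uses only potassium nitrate, MAP, ammonium nitrate, rock phosphate; compost blend, calcium nitrate are not used. There the nitrogen, sulfur, potassium (K₂O), phosphorus (P₂O₅) constraints are tight.
Solving gives x1 = 1.698, x4 = 1, x5 = 0.2266, x6 = 1.9.
Objective = 1.92·1.698 + 1.18·1 + 0.68·0.2266 + 0.4·1.9 = 5.3542.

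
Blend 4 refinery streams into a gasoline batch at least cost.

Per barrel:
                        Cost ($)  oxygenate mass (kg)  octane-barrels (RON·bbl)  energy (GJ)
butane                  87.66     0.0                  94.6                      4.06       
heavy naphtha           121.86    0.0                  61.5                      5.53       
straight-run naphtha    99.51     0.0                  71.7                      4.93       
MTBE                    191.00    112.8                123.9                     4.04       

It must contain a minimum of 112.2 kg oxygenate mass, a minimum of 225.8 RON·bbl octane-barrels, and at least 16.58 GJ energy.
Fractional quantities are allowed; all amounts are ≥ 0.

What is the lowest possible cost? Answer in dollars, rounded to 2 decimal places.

Treat it as an LP. Let x1 = barrels of butane, x2 = barrels of heavy naphtha, x3 = barrels of straight-run naphtha, x4 = barrels of MTBE.
Minimize 87.66x1 + 121.86x2 + 99.51x3 + 191x4 s.t.:
  112.8x4 ≥ 112.2   (oxygenate mass)
  94.6x1 + 61.5x2 + 71.7x3 + 123.9x4 ≥ 225.8   (octane-barrels)
  4.06x1 + 5.53x2 + 4.93x3 + 4.04x4 ≥ 16.58   (energy)
  x1, x2, x3, x4 ≥ 0.
The cheapest feasible vertex uses only straight-run naphtha, MTBE; butane, heavy naphtha are not used. There the oxygenate mass and energy constraints are tight.
Solving gives x3 = 2.54797, x4 = 0.994681.
Total cost: 99.51·2.54797 + 191·0.994681 = 443.5326.

$443.53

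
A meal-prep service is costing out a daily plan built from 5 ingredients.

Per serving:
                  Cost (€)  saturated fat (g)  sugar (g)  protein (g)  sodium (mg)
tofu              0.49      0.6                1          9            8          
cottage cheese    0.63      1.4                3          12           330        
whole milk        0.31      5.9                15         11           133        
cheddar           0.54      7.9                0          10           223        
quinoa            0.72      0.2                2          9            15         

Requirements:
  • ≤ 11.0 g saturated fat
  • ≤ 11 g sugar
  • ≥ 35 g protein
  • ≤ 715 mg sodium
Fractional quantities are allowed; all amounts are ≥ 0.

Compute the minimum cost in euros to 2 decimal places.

€1.73

Set it up as a linear program. Let x1 = servings of tofu, x2 = servings of cottage cheese, x3 = servings of whole milk, x4 = servings of cheddar, x5 = servings of quinoa.
Minimize 0.49x1 + 0.63x2 + 0.31x3 + 0.54x4 + 0.72x5 with:
  0.6x1 + 1.4x2 + 5.9x3 + 7.9x4 + 0.2x5 ≤ 11   (saturated fat)
  1x1 + 3x2 + 15x3 + 2x5 ≤ 11   (sugar)
  9x1 + 12x2 + 11x3 + 10x4 + 9x5 ≥ 35   (protein)
  8x1 + 330x2 + 133x3 + 223x4 + 15x5 ≤ 715   (sodium)
  x1, x2, x3, x4, x5 ≥ 0.
The optimal basis is {tofu, whole milk, cheddar}; cottage cheese, quinoa drop out. There the saturated fat, sugar, protein constraints are tight.
Optimal quantities: tofu = 2.309 servings, whole milk = 0.5794 servings, cheddar = 0.7843 servings.
Total cost: 0.49·2.309 + 0.31·0.5794 + 0.54·0.7843 = 1.7345.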